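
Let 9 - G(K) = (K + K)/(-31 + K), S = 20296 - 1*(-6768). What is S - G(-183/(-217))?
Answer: 88523777/3272 ≈ 27055.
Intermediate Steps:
S = 27064 (S = 20296 + 6768 = 27064)
G(K) = 9 - 2*K/(-31 + K) (G(K) = 9 - (K + K)/(-31 + K) = 9 - 2*K/(-31 + K))
S - G(-183/(-217)) = 27064 - (-279 + 7*(-183/(-217)))/(-31 - 183/(-217)) = 27064 - (-279 + 7*(-183*(-1/217)))/(-31 - 183*(-1/217)) = 27064 - (-279 + 7*(183/217))/(-31 + 183/217) = 27064 - (-279 + 183/31)/(-6544/217) = 27064 - (-217)*(-8466)/(6544*31) = 27064 - 1*29631/3272 = 27064 - 29631/3272 = 88523777/3272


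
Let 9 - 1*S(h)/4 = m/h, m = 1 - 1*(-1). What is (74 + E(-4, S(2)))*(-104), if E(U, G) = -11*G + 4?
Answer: 28496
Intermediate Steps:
m = 2 (m = 1 + 1 = 2)
S(h) = 36 - 8/h
E(U, G) = 4 - 11*G
(74 + E(-4, S(2)))*(-104) = (74 + (4 - 11*(36 - 8/2)))*(-104) = (74 + (4 - 11*(36 - 8*½)))*(-104) = (74 + (4 - 11*(36 - 4)))*(-104) = (74 + (4 - 11*32))*(-104) = (74 + (4 - 352))*(-104) = (74 - 348)*(-104) = -274*(-104) = 28496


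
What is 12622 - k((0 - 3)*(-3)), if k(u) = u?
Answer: 12613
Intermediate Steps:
12622 - k((0 - 3)*(-3)) = 12622 - (0 - 3)*(-3) = 12622 - (-3)*(-3) = 12622 - 1*9 = 12622 - 9 = 12613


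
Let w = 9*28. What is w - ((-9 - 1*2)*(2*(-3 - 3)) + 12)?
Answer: 108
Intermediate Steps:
w = 252
w - ((-9 - 1*2)*(2*(-3 - 3)) + 12) = 252 - ((-9 - 1*2)*(2*(-3 - 3)) + 12) = 252 - ((-9 - 2)*(2*(-6)) + 12) = 252 - (-11*(-12) + 12) = 252 - (132 + 12) = 252 - 1*144 = 252 - 144 = 108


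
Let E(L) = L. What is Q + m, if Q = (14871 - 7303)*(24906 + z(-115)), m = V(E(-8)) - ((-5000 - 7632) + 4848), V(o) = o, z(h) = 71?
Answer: 189033712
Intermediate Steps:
m = 7776 (m = -8 - ((-5000 - 7632) + 4848) = -8 - (-12632 + 4848) = -8 - 1*(-7784) = -8 + 7784 = 7776)
Q = 189025936 (Q = (14871 - 7303)*(24906 + 71) = 7568*24977 = 189025936)
Q + m = 189025936 + 7776 = 189033712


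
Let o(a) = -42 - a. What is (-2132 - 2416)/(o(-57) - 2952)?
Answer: 1516/979 ≈ 1.5485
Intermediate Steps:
(-2132 - 2416)/(o(-57) - 2952) = (-2132 - 2416)/((-42 - 1*(-57)) - 2952) = -4548/((-42 + 57) - 2952) = -4548/(15 - 2952) = -4548/(-2937) = -4548*(-1/2937) = 1516/979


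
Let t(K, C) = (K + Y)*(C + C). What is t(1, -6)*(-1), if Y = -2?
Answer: -12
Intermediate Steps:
t(K, C) = 2*C*(-2 + K) (t(K, C) = (K - 2)*(C + C) = (-2 + K)*(2*C) = 2*C*(-2 + K))
t(1, -6)*(-1) = (2*(-6)*(-2 + 1))*(-1) = (2*(-6)*(-1))*(-1) = 12*(-1) = -12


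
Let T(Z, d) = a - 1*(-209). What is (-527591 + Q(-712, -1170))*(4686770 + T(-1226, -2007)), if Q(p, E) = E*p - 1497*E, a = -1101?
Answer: 9638565207442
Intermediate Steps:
T(Z, d) = -892 (T(Z, d) = -1101 - 1*(-209) = -1101 + 209 = -892)
Q(p, E) = -1497*E + E*p
(-527591 + Q(-712, -1170))*(4686770 + T(-1226, -2007)) = (-527591 - 1170*(-1497 - 712))*(4686770 - 892) = (-527591 - 1170*(-2209))*4685878 = (-527591 + 2584530)*4685878 = 2056939*4685878 = 9638565207442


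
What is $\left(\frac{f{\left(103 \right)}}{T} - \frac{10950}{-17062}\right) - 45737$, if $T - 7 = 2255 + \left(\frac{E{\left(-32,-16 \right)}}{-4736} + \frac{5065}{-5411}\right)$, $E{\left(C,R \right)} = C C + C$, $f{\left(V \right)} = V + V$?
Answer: $- \frac{706435503471745792}{15445849610325} \approx -45736.0$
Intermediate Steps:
$f{\left(V \right)} = 2 V$
$E{\left(C,R \right)} = C + C^{2}$ ($E{\left(C,R \right)} = C^{2} + C = C + C^{2}$)
$T = \frac{1810555575}{800828}$ ($T = 7 + \left(2255 + \left(\frac{\left(-32\right) \left(1 - 32\right)}{-4736} + \frac{5065}{-5411}\right)\right) = 7 + \left(2255 + \left(\left(-32\right) \left(-31\right) \left(- \frac{1}{4736}\right) + 5065 \left(- \frac{1}{5411}\right)\right)\right) = 7 + \left(2255 + \left(992 \left(- \frac{1}{4736}\right) - \frac{5065}{5411}\right)\right) = 7 + \left(2255 - \frac{917361}{800828}\right) = 7 + \frac{1804949779}{800828} = \frac{1810555575}{800828} \approx 2260.9$)
$\left(\frac{f{\left(103 \right)}}{T} - \frac{10950}{-17062}\right) - 45737 = \left(\frac{2 \cdot 103}{\frac{1810555575}{800828}} - \frac{10950}{-17062}\right) - 45737 = \left(206 \cdot \frac{800828}{1810555575} - - \frac{5475}{8531}\right) - 45737 = \left(\frac{164970568}{1810555575} + \frac{5475}{8531}\right) - 45737 = \frac{11320155688733}{15445849610325} - 45737 = - \frac{706435503471745792}{15445849610325}$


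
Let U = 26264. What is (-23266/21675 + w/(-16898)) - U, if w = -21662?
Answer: -282926037077/10772475 ≈ -26264.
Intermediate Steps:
(-23266/21675 + w/(-16898)) - U = (-23266/21675 - 21662/(-16898)) - 1*26264 = (-23266*1/21675 - 21662*(-1/16898)) - 26264 = (-23266/21675 + 10831/8449) - 26264 = 2246323/10772475 - 26264 = -282926037077/10772475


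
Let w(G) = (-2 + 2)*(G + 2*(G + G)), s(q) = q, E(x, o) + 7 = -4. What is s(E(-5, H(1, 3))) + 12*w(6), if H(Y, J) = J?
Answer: -11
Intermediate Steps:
E(x, o) = -11 (E(x, o) = -7 - 4 = -11)
w(G) = 0 (w(G) = 0*(G + 2*(2*G)) = 0*(G + 4*G) = 0*(5*G) = 0)
s(E(-5, H(1, 3))) + 12*w(6) = -11 + 12*0 = -11 + 0 = -11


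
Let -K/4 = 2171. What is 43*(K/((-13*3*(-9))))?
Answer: -28724/27 ≈ -1063.9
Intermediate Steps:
K = -8684 (K = -4*2171 = -8684)
43*(K/((-13*3*(-9)))) = 43*(-8684/(-13*3*(-9))) = 43*(-8684/((-39*(-9)))) = 43*(-8684/351) = 43*(-8684*1/351) = 43*(-668/27) = -28724/27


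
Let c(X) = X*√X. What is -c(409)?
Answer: -409*√409 ≈ -8271.5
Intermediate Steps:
c(X) = X^(3/2)
-c(409) = -409^(3/2) = -409*√409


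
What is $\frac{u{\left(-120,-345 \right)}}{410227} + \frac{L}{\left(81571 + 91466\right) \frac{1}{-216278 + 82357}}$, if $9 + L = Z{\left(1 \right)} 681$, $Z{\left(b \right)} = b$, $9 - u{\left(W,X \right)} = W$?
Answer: $- \frac{12306106814417}{23661483133} \approx -520.09$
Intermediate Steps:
$u{\left(W,X \right)} = 9 - W$
$L = 672$ ($L = -9 + 1 \cdot 681 = -9 + 681 = 672$)
$\frac{u{\left(-120,-345 \right)}}{410227} + \frac{L}{\left(81571 + 91466\right) \frac{1}{-216278 + 82357}} = \frac{9 - -120}{410227} + \frac{672}{\left(81571 + 91466\right) \frac{1}{-216278 + 82357}} = \left(9 + 120\right) \frac{1}{410227} + \frac{672}{173037 \frac{1}{-133921}} = 129 \cdot \frac{1}{410227} + \frac{672}{173037 \left(- \frac{1}{133921}\right)} = \frac{129}{410227} + \frac{672}{- \frac{173037}{133921}} = \frac{129}{410227} + 672 \left(- \frac{133921}{173037}\right) = \frac{129}{410227} - \frac{29998304}{57679} = - \frac{12306106814417}{23661483133}$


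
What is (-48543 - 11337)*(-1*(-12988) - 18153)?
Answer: 309280200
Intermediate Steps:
(-48543 - 11337)*(-1*(-12988) - 18153) = -59880*(12988 - 18153) = -59880*(-5165) = 309280200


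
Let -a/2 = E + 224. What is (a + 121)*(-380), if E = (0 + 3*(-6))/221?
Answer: 27447780/221 ≈ 1.2420e+5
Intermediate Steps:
E = -18/221 (E = (0 - 18)*(1/221) = -18*1/221 = -18/221 ≈ -0.081448)
a = -98972/221 (a = -2*(-18/221 + 224) = -2*49486/221 = -98972/221 ≈ -447.84)
(a + 121)*(-380) = (-98972/221 + 121)*(-380) = -72231/221*(-380) = 27447780/221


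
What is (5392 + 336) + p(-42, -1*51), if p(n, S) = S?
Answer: 5677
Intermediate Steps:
(5392 + 336) + p(-42, -1*51) = (5392 + 336) - 1*51 = 5728 - 51 = 5677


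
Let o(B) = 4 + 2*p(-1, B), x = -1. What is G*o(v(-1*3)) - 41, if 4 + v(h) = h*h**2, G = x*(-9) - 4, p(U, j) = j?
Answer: -331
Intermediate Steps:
G = 5 (G = -1*(-9) - 4 = 9 - 4 = 5)
v(h) = -4 + h**3 (v(h) = -4 + h*h**2 = -4 + h**3)
o(B) = 4 + 2*B
G*o(v(-1*3)) - 41 = 5*(4 + 2*(-4 + (-1*3)**3)) - 41 = 5*(4 + 2*(-4 + (-3)**3)) - 41 = 5*(4 + 2*(-4 - 27)) - 41 = 5*(4 + 2*(-31)) - 41 = 5*(4 - 62) - 41 = 5*(-58) - 41 = -290 - 41 = -331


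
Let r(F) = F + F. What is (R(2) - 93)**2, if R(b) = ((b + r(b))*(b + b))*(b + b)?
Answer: 9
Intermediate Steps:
r(F) = 2*F
R(b) = 12*b**3 (R(b) = ((b + 2*b)*(b + b))*(b + b) = ((3*b)*(2*b))*(2*b) = (6*b**2)*(2*b) = 12*b**3)
(R(2) - 93)**2 = (12*2**3 - 93)**2 = (12*8 - 93)**2 = (96 - 93)**2 = 3**2 = 9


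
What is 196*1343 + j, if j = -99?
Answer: 263129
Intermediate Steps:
196*1343 + j = 196*1343 - 99 = 263228 - 99 = 263129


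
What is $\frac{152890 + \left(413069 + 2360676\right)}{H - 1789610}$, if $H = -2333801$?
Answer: $- \frac{2926635}{4123411} \approx -0.70976$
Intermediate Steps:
$\frac{152890 + \left(413069 + 2360676\right)}{H - 1789610} = \frac{152890 + \left(413069 + 2360676\right)}{-2333801 - 1789610} = \frac{152890 + 2773745}{-4123411} = 2926635 \left(- \frac{1}{4123411}\right) = - \frac{2926635}{4123411}$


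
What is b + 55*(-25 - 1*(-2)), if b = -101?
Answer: -1366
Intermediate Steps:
b + 55*(-25 - 1*(-2)) = -101 + 55*(-25 - 1*(-2)) = -101 + 55*(-25 + 2) = -101 + 55*(-23) = -101 - 1265 = -1366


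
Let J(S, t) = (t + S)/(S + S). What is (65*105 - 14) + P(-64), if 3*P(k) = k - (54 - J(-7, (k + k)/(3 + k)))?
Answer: 5783103/854 ≈ 6771.8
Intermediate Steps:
J(S, t) = (S + t)/(2*S) (J(S, t) = (S + t)/((2*S)) = (S + t)*(1/(2*S)) = (S + t)/(2*S))
P(k) = -107/6 + k/3 - k/(21*(3 + k)) (P(k) = (k - (54 - (-7 + (k + k)/(3 + k))/(2*(-7))))/3 = (k - (54 - (-1)*(-7 + (2*k)/(3 + k))/(2*7)))/3 = (k - (54 - (-1)*(-7 + 2*k/(3 + k))/(2*7)))/3 = (k - (54 - (½ - k/(7*(3 + k)))))/3 = (k - (54 + (-½ + k/(7*(3 + k)))))/3 = (k - (107/2 + k/(7*(3 + k))))/3 = (k + (-107/2 - k/(7*(3 + k))))/3 = (-107/2 + k - k/(7*(3 + k)))/3 = -107/6 + k/3 - k/(21*(3 + k)))
(65*105 - 14) + P(-64) = (65*105 - 14) + (-2247 - 709*(-64) + 14*(-64)²)/(42*(3 - 64)) = (6825 - 14) + (1/42)*(-2247 + 45376 + 14*4096)/(-61) = 6811 + (1/42)*(-1/61)*(-2247 + 45376 + 57344) = 6811 + (1/42)*(-1/61)*100473 = 6811 - 33491/854 = 5783103/854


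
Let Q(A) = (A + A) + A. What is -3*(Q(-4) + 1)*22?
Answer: 726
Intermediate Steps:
Q(A) = 3*A (Q(A) = 2*A + A = 3*A)
-3*(Q(-4) + 1)*22 = -3*(3*(-4) + 1)*22 = -3*(-12 + 1)*22 = -3*(-11)*22 = 33*22 = 726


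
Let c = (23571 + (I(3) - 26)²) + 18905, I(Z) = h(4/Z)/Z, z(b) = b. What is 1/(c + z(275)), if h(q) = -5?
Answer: 9/391648 ≈ 2.2980e-5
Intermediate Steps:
I(Z) = -5/Z
c = 389173/9 (c = (23571 + (-5/3 - 26)²) + 18905 = (23571 + (-83/3)²) + 18905 = (23571 + 6889/9) + 18905 = 219028/9 + 18905 = 389173/9 ≈ 43241.)
1/(c + z(275)) = 1/(389173/9 + 275) = 1/(391648/9) = 9/391648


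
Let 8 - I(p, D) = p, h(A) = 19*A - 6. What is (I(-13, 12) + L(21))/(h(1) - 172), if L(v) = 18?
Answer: -13/53 ≈ -0.24528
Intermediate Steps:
h(A) = -6 + 19*A
I(p, D) = 8 - p
(I(-13, 12) + L(21))/(h(1) - 172) = ((8 - 1*(-13)) + 18)/((-6 + 19*1) - 172) = ((8 + 13) + 18)/((-6 + 19) - 172) = (21 + 18)/(13 - 172) = 39/(-159) = -1/159*39 = -13/53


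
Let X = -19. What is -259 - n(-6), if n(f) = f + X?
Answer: -234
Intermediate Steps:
n(f) = -19 + f (n(f) = f - 19 = -19 + f)
-259 - n(-6) = -259 - (-19 - 6) = -259 - 1*(-25) = -259 + 25 = -234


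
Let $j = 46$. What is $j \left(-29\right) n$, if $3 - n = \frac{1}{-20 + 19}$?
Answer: $-5336$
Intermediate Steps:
$n = 4$ ($n = 3 - \frac{1}{-20 + 19} = 3 - \frac{1}{-1} = 3 - -1 = 3 + 1 = 4$)
$j \left(-29\right) n = 46 \left(-29\right) 4 = \left(-1334\right) 4 = -5336$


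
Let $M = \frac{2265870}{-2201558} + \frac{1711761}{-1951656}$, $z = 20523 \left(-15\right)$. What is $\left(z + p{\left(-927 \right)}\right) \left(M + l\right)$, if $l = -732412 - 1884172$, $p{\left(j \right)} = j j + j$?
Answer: $- \frac{147374179005858424182315}{102301997144} \approx -1.4406 \cdot 10^{12}$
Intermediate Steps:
$z = -307845$
$p{\left(j \right)} = j + j^{2}$ ($p{\left(j \right)} = j^{2} + j = j + j^{2}$)
$M = - \frac{1365123317393}{716113980008}$ ($M = 2265870 \left(- \frac{1}{2201558}\right) + 1711761 \left(- \frac{1}{1951656}\right) = - \frac{1132935}{1100779} - \frac{570587}{650552} = - \frac{1365123317393}{716113980008} \approx -1.9063$)
$l = -2616584$ ($l = -732412 - 1884172 = -2616584$)
$\left(z + p{\left(-927 \right)}\right) \left(M + l\right) = \left(-307845 - 927 \left(1 - 927\right)\right) \left(- \frac{1365123317393}{716113980008} - 2616584\right) = \left(-307845 - -858402\right) \left(- \frac{1873773747388570065}{716113980008}\right) = \left(-307845 + 858402\right) \left(- \frac{1873773747388570065}{716113980008}\right) = 550557 \left(- \frac{1873773747388570065}{716113980008}\right) = - \frac{147374179005858424182315}{102301997144}$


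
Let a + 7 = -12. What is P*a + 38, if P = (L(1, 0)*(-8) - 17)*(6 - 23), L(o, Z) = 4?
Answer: -15789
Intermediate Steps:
a = -19 (a = -7 - 12 = -19)
P = 833 (P = (4*(-8) - 17)*(6 - 23) = (-32 - 17)*(-17) = -49*(-17) = 833)
P*a + 38 = 833*(-19) + 38 = -15827 + 38 = -15789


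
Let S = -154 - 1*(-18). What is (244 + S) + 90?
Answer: 198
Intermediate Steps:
S = -136 (S = -154 + 18 = -136)
(244 + S) + 90 = (244 - 136) + 90 = 108 + 90 = 198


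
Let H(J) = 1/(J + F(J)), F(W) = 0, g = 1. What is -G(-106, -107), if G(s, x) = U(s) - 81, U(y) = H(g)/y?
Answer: 8587/106 ≈ 81.009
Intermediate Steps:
H(J) = 1/J (H(J) = 1/(J + 0) = 1/J)
U(y) = 1/y (U(y) = 1/(1*y) = 1/y)
G(s, x) = -81 + 1/s (G(s, x) = 1/s - 81 = -81 + 1/s)
-G(-106, -107) = -(-81 + 1/(-106)) = -(-81 - 1/106) = -1*(-8587/106) = 8587/106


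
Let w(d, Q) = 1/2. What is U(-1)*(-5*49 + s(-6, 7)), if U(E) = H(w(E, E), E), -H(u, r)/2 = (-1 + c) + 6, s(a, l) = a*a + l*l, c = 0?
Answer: 1600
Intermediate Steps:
w(d, Q) = ½
s(a, l) = a² + l²
H(u, r) = -10 (H(u, r) = -2*((-1 + 0) + 6) = -2*(-1 + 6) = -2*5 = -10)
U(E) = -10
U(-1)*(-5*49 + s(-6, 7)) = -10*(-5*49 + ((-6)² + 7²)) = -10*(-245 + (36 + 49)) = -10*(-245 + 85) = -10*(-160) = 1600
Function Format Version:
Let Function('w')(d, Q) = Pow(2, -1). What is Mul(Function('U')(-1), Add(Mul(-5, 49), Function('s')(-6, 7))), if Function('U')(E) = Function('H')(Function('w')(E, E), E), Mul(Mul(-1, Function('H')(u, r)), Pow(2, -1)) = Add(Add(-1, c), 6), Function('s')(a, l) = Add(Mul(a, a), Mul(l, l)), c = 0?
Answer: 1600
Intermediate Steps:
Function('w')(d, Q) = Rational(1, 2)
Function('s')(a, l) = Add(Pow(a, 2), Pow(l, 2))
Function('H')(u, r) = -10 (Function('H')(u, r) = Mul(-2, Add(Add(-1, 0), 6)) = Mul(-2, Add(-1, 6)) = Mul(-2, 5) = -10)
Function('U')(E) = -10
Mul(Function('U')(-1), Add(Mul(-5, 49), Function('s')(-6, 7))) = Mul(-10, Add(Mul(-5, 49), Add(Pow(-6, 2), Pow(7, 2)))) = Mul(-10, Add(-245, Add(36, 49))) = Mul(-10, Add(-245, 85)) = Mul(-10, -160) = 1600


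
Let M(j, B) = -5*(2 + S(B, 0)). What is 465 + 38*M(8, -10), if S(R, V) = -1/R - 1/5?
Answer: 104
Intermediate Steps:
S(R, V) = -⅕ - 1/R (S(R, V) = -1/R - 1*⅕ = -1/R - ⅕ = -⅕ - 1/R)
M(j, B) = -10 - (-5 - B)/B (M(j, B) = -5*(2 + (-5 - B)/(5*B)) = -10 - (-5 - B)/B)
465 + 38*M(8, -10) = 465 + 38*(-9 + 5/(-10)) = 465 + 38*(-9 + 5*(-⅒)) = 465 + 38*(-9 - ½) = 465 + 38*(-19/2) = 465 - 361 = 104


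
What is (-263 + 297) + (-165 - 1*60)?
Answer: -191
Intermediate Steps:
(-263 + 297) + (-165 - 1*60) = 34 + (-165 - 60) = 34 - 225 = -191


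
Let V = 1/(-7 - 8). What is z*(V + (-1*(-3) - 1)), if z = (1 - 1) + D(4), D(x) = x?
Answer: 116/15 ≈ 7.7333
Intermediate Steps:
V = -1/15 (V = 1/(-15) = -1/15 ≈ -0.066667)
z = 4 (z = (1 - 1) + 4 = 0 + 4 = 4)
z*(V + (-1*(-3) - 1)) = 4*(-1/15 + (-1*(-3) - 1)) = 4*(-1/15 + (3 - 1)) = 4*(-1/15 + 2) = 4*(29/15) = 116/15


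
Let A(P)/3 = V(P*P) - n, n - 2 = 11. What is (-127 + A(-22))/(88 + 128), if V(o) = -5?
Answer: -181/216 ≈ -0.83796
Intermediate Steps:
n = 13 (n = 2 + 11 = 13)
A(P) = -54 (A(P) = 3*(-5 - 1*13) = 3*(-5 - 13) = 3*(-18) = -54)
(-127 + A(-22))/(88 + 128) = (-127 - 54)/(88 + 128) = -181/216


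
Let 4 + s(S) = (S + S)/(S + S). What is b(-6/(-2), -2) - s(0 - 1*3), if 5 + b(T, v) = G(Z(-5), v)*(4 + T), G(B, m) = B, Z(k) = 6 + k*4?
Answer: -100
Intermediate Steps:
Z(k) = 6 + 4*k
s(S) = -3 (s(S) = -4 + (S + S)/(S + S) = -4 + (2*S)/((2*S)) = -4 + (2*S)*(1/(2*S)) = -4 + 1 = -3)
b(T, v) = -61 - 14*T (b(T, v) = -5 + (6 + 4*(-5))*(4 + T) = -5 + (6 - 20)*(4 + T) = -5 - 14*(4 + T) = -5 + (-56 - 14*T) = -61 - 14*T)
b(-6/(-2), -2) - s(0 - 1*3) = (-61 - (-84)/(-2)) - 1*(-3) = (-61 - (-84)*(-1)/2) + 3 = (-61 - 14*3) + 3 = (-61 - 42) + 3 = -103 + 3 = -100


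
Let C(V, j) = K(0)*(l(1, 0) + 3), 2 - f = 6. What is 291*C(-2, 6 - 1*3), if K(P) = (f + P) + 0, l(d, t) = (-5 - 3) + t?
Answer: 5820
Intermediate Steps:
f = -4 (f = 2 - 1*6 = 2 - 6 = -4)
l(d, t) = -8 + t
K(P) = -4 + P (K(P) = (-4 + P) + 0 = -4 + P)
C(V, j) = 20 (C(V, j) = (-4 + 0)*((-8 + 0) + 3) = -4*(-8 + 3) = -4*(-5) = 20)
291*C(-2, 6 - 1*3) = 291*20 = 5820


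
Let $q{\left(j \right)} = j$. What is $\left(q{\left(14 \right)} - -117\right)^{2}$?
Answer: $17161$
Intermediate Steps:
$\left(q{\left(14 \right)} - -117\right)^{2} = \left(14 - -117\right)^{2} = \left(14 + 117\right)^{2} = 131^{2} = 17161$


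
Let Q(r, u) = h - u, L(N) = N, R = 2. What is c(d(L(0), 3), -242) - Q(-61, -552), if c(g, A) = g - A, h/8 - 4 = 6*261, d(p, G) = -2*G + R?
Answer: -12874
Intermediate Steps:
d(p, G) = 2 - 2*G (d(p, G) = -2*G + 2 = 2 - 2*G)
h = 12560 (h = 32 + 8*(6*261) = 32 + 8*1566 = 32 + 12528 = 12560)
Q(r, u) = 12560 - u
c(d(L(0), 3), -242) - Q(-61, -552) = ((2 - 2*3) - 1*(-242)) - (12560 - 1*(-552)) = ((2 - 6) + 242) - (12560 + 552) = (-4 + 242) - 1*13112 = 238 - 13112 = -12874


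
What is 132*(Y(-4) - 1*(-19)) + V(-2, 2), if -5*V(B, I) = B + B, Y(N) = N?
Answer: 9904/5 ≈ 1980.8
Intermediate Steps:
V(B, I) = -2*B/5 (V(B, I) = -(B + B)/5 = -2*B/5)
132*(Y(-4) - 1*(-19)) + V(-2, 2) = 132*(-4 - 1*(-19)) - 2/5*(-2) = 132*(-4 + 19) + 4/5 = 132*15 + 4/5 = 1980 + 4/5 = 9904/5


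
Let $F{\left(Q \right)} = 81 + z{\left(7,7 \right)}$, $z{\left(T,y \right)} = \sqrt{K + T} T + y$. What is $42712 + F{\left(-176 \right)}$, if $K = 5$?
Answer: $42800 + 14 \sqrt{3} \approx 42824.0$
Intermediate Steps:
$z{\left(T,y \right)} = y + T \sqrt{5 + T}$ ($z{\left(T,y \right)} = \sqrt{5 + T} T + y = T \sqrt{5 + T} + y = y + T \sqrt{5 + T}$)
$F{\left(Q \right)} = 88 + 14 \sqrt{3}$ ($F{\left(Q \right)} = 81 + \left(7 + 7 \sqrt{5 + 7}\right) = 81 + \left(7 + 7 \sqrt{12}\right) = 81 + \left(7 + 7 \cdot 2 \sqrt{3}\right) = 81 + \left(7 + 14 \sqrt{3}\right) = 88 + 14 \sqrt{3}$)
$42712 + F{\left(-176 \right)} = 42712 + \left(88 + 14 \sqrt{3}\right) = 42800 + 14 \sqrt{3}$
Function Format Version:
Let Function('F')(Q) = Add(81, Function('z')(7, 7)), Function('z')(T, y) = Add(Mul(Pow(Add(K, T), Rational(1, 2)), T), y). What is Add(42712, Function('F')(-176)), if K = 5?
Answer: Add(42800, Mul(14, Pow(3, Rational(1, 2)))) ≈ 42824.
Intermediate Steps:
Function('z')(T, y) = Add(y, Mul(T, Pow(Add(5, T), Rational(1, 2)))) (Function('z')(T, y) = Add(Mul(Pow(Add(5, T), Rational(1, 2)), T), y) = Add(Mul(T, Pow(Add(5, T), Rational(1, 2))), y) = Add(y, Mul(T, Pow(Add(5, T), Rational(1, 2)))))
Function('F')(Q) = Add(88, Mul(14, Pow(3, Rational(1, 2)))) (Function('F')(Q) = Add(81, Add(7, Mul(7, Pow(Add(5, 7), Rational(1, 2))))) = Add(81, Add(7, Mul(7, Pow(12, Rational(1, 2))))) = Add(81, Add(7, Mul(7, Mul(2, Pow(3, Rational(1, 2)))))) = Add(81, Add(7, Mul(14, Pow(3, Rational(1, 2))))) = Add(88, Mul(14, Pow(3, Rational(1, 2)))))
Add(42712, Function('F')(-176)) = Add(42712, Add(88, Mul(14, Pow(3, Rational(1, 2))))) = Add(42800, Mul(14, Pow(3, Rational(1, 2))))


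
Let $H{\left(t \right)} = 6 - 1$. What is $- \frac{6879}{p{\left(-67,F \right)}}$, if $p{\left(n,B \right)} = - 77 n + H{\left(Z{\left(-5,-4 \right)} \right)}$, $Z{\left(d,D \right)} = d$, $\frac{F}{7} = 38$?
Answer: $- \frac{6879}{5164} \approx -1.3321$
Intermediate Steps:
$F = 266$ ($F = 7 \cdot 38 = 266$)
$H{\left(t \right)} = 5$
$p{\left(n,B \right)} = 5 - 77 n$ ($p{\left(n,B \right)} = - 77 n + 5 = 5 - 77 n$)
$- \frac{6879}{p{\left(-67,F \right)}} = - \frac{6879}{5 - -5159} = - \frac{6879}{5 + 5159} = - \frac{6879}{5164}$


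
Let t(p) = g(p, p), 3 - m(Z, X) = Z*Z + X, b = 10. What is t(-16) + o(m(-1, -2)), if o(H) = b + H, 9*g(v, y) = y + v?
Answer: 94/9 ≈ 10.444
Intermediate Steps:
m(Z, X) = 3 - X - Z² (m(Z, X) = 3 - (Z*Z + X) = 3 - (Z² + X) = 3 - (X + Z²) = 3 + (-X - Z²) = 3 - X - Z²)
g(v, y) = v/9 + y/9 (g(v, y) = (y + v)/9 = (v + y)/9 = v/9 + y/9)
t(p) = 2*p/9 (t(p) = p/9 + p/9 = 2*p/9)
o(H) = 10 + H
t(-16) + o(m(-1, -2)) = (2/9)*(-16) + (10 + (3 - 1*(-2) - 1*(-1)²)) = -32/9 + (10 + (3 + 2 - 1*1)) = -32/9 + (10 + (3 + 2 - 1)) = -32/9 + (10 + 4) = -32/9 + 14 = 94/9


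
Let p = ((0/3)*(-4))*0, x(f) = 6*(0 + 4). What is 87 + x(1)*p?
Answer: 87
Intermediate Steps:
x(f) = 24 (x(f) = 6*4 = 24)
p = 0 (p = ((0*(⅓))*(-4))*0 = (0*(-4))*0 = 0*0 = 0)
87 + x(1)*p = 87 + 24*0 = 87 + 0 = 87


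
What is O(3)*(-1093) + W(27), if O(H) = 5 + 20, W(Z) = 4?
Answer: -27321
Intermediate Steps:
O(H) = 25
O(3)*(-1093) + W(27) = 25*(-1093) + 4 = -27325 + 4 = -27321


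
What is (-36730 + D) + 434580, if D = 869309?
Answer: 1267159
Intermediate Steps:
(-36730 + D) + 434580 = (-36730 + 869309) + 434580 = 832579 + 434580 = 1267159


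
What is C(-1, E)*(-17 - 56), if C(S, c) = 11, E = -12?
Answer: -803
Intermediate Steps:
C(-1, E)*(-17 - 56) = 11*(-17 - 56) = 11*(-73) = -803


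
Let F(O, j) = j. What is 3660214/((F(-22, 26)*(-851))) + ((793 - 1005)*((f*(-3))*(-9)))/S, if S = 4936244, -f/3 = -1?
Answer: -61040842378/368984239 ≈ -165.43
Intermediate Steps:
f = 3 (f = -3*(-1) = 3)
3660214/((F(-22, 26)*(-851))) + ((793 - 1005)*((f*(-3))*(-9)))/S = 3660214/((26*(-851))) + ((793 - 1005)*((3*(-3))*(-9)))/4936244 = 3660214/(-22126) - (-1908)*(-9)*(1/4936244) = 3660214*(-1/22126) - 212*81*(1/4936244) = -1830107/11063 - 17172*1/4936244 = -1830107/11063 - 4293/1234061 = -61040842378/368984239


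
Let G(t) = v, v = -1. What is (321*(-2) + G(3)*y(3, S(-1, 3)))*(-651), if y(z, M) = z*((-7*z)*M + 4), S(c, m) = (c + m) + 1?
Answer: 302715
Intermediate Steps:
S(c, m) = 1 + c + m
G(t) = -1
y(z, M) = z*(4 - 7*M*z) (y(z, M) = z*(-7*M*z + 4) = z*(4 - 7*M*z))
(321*(-2) + G(3)*y(3, S(-1, 3)))*(-651) = (321*(-2) - 3*(4 - 7*(1 - 1 + 3)*3))*(-651) = (-642 - 3*(4 - 7*3*3))*(-651) = (-642 - 3*(4 - 63))*(-651) = (-642 - 3*(-59))*(-651) = (-642 - 1*(-177))*(-651) = (-642 + 177)*(-651) = -465*(-651) = 302715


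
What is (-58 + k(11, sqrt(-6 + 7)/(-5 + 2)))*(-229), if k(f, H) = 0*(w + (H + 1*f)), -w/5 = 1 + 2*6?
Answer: 13282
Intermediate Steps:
w = -65 (w = -5*(1 + 2*6) = -5*(1 + 12) = -5*13 = -65)
k(f, H) = 0 (k(f, H) = 0*(-65 + (H + 1*f)) = 0*(-65 + (H + f)) = 0*(-65 + H + f) = 0)
(-58 + k(11, sqrt(-6 + 7)/(-5 + 2)))*(-229) = (-58 + 0)*(-229) = -58*(-229) = 13282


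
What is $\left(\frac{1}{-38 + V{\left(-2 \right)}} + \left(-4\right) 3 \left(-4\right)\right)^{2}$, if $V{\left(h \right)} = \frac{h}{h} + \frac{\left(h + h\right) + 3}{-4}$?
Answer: $\frac{49730704}{21609} \approx 2301.4$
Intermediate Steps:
$V{\left(h \right)} = \frac{1}{4} - \frac{h}{2}$ ($V{\left(h \right)} = 1 + \left(2 h + 3\right) \left(- \frac{1}{4}\right) = 1 + \left(3 + 2 h\right) \left(- \frac{1}{4}\right) = 1 - \left(\frac{3}{4} + \frac{h}{2}\right) = \frac{1}{4} - \frac{h}{2}$)
$\left(\frac{1}{-38 + V{\left(-2 \right)}} + \left(-4\right) 3 \left(-4\right)\right)^{2} = \left(\frac{1}{-38 + \left(\frac{1}{4} - -1\right)} + \left(-4\right) 3 \left(-4\right)\right)^{2} = \left(\frac{1}{-38 + \left(\frac{1}{4} + 1\right)} - -48\right)^{2} = \left(\frac{1}{-38 + \frac{5}{4}} + 48\right)^{2} = \left(\frac{1}{- \frac{147}{4}} + 48\right)^{2} = \left(- \frac{4}{147} + 48\right)^{2} = \left(\frac{7052}{147}\right)^{2} = \frac{49730704}{21609}$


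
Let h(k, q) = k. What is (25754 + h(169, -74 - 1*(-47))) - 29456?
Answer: -3533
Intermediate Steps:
(25754 + h(169, -74 - 1*(-47))) - 29456 = (25754 + 169) - 29456 = 25923 - 29456 = -3533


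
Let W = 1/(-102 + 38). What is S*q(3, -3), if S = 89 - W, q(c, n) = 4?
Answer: 5697/16 ≈ 356.06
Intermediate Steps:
W = -1/64 (W = 1/(-64) = -1/64 ≈ -0.015625)
S = 5697/64 (S = 89 - 1*(-1/64) = 89 + 1/64 = 5697/64 ≈ 89.016)
S*q(3, -3) = (5697/64)*4 = 5697/16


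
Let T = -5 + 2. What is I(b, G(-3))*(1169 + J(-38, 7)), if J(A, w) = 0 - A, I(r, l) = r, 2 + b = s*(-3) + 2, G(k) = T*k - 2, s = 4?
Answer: -14484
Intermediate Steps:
T = -3
G(k) = -2 - 3*k (G(k) = -3*k - 2 = -2 - 3*k)
b = -12 (b = -2 + (4*(-3) + 2) = -2 + (-12 + 2) = -2 - 10 = -12)
J(A, w) = -A
I(b, G(-3))*(1169 + J(-38, 7)) = -12*(1169 - 1*(-38)) = -12*(1169 + 38) = -12*1207 = -14484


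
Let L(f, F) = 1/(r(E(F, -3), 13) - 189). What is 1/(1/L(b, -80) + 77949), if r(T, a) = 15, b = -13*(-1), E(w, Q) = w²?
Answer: 1/77775 ≈ 1.2858e-5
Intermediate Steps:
b = 13
L(f, F) = -1/174 (L(f, F) = 1/(15 - 189) = 1/(-174) = -1/174)
1/(1/L(b, -80) + 77949) = 1/(1/(-1/174) + 77949) = 1/(-174 + 77949) = 1/77775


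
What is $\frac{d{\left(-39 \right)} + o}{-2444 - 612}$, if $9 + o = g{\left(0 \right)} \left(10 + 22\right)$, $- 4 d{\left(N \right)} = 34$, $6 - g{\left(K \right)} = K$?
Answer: $- \frac{349}{6112} \approx -0.057101$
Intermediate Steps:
$g{\left(K \right)} = 6 - K$
$d{\left(N \right)} = - \frac{17}{2}$ ($d{\left(N \right)} = \left(- \frac{1}{4}\right) 34 = - \frac{17}{2}$)
$o = 183$ ($o = -9 + \left(6 - 0\right) \left(10 + 22\right) = -9 + \left(6 + 0\right) 32 = -9 + 6 \cdot 32 = -9 + 192 = 183$)
$\frac{d{\left(-39 \right)} + o}{-2444 - 612} = \frac{- \frac{17}{2} + 183}{-2444 - 612} = \frac{349}{2 \left(-3056\right)} = \frac{349}{2} \left(- \frac{1}{3056}\right) = - \frac{349}{6112}$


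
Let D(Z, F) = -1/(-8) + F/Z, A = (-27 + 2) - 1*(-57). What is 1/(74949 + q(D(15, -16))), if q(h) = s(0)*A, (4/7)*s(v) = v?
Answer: 1/74949 ≈ 1.3342e-5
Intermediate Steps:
s(v) = 7*v/4
A = 32 (A = -25 + 57 = 32)
D(Z, F) = 1/8 + F/Z (D(Z, F) = -1*(-1/8) + F/Z = 1/8 + F/Z)
q(h) = 0 (q(h) = ((7/4)*0)*32 = 0*32 = 0)
1/(74949 + q(D(15, -16))) = 1/(74949 + 0) = 1/74949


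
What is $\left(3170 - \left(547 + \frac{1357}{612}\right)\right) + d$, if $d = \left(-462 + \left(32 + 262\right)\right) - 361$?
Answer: $\frac{1280171}{612} \approx 2091.8$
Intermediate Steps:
$d = -529$ ($d = \left(-462 + 294\right) - 361 = -168 - 361 = -529$)
$\left(3170 - \left(547 + \frac{1357}{612}\right)\right) + d = \left(3170 - \left(547 + \frac{1357}{612}\right)\right) - 529 = \left(3170 - \left(547 + 1357 \cdot \frac{1}{612}\right)\right) - 529 = \left(3170 - \frac{336121}{612}\right) - 529 = \frac{1603919}{612} - 529 = \frac{1280171}{612}$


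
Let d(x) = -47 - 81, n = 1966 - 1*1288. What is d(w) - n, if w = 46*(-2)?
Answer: -806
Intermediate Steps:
w = -92
n = 678 (n = 1966 - 1288 = 678)
d(x) = -128
d(w) - n = -128 - 1*678 = -128 - 678 = -806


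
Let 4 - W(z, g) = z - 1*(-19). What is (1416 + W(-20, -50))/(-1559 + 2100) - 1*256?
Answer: -137075/541 ≈ -253.37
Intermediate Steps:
W(z, g) = -15 - z (W(z, g) = 4 - (z - 1*(-19)) = 4 - (z + 19) = 4 - (19 + z) = 4 + (-19 - z) = -15 - z)
(1416 + W(-20, -50))/(-1559 + 2100) - 1*256 = (1416 + (-15 - 1*(-20)))/(-1559 + 2100) - 1*256 = (1416 + (-15 + 20))/541 - 256 = (1416 + 5)*(1/541) - 256 = 1421*(1/541) - 256 = 1421/541 - 256 = -137075/541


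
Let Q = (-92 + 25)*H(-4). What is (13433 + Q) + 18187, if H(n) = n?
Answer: 31888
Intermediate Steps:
Q = 268 (Q = (-92 + 25)*(-4) = -67*(-4) = 268)
(13433 + Q) + 18187 = (13433 + 268) + 18187 = 13701 + 18187 = 31888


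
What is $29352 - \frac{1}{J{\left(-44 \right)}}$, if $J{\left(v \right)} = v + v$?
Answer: $\frac{2582977}{88} \approx 29352.0$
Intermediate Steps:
$J{\left(v \right)} = 2 v$
$29352 - \frac{1}{J{\left(-44 \right)}} = 29352 - \frac{1}{2 \left(-44\right)} = 29352 - \frac{1}{-88} = 29352 - - \frac{1}{88} = 29352 + \frac{1}{88} = \frac{2582977}{88}$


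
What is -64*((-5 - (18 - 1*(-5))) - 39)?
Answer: 4288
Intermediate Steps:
-64*((-5 - (18 - 1*(-5))) - 39) = -64*((-5 - (18 + 5)) - 39) = -64*((-5 - 1*23) - 39) = -64*((-5 - 23) - 39) = -64*(-28 - 39) = -64*(-67) = 4288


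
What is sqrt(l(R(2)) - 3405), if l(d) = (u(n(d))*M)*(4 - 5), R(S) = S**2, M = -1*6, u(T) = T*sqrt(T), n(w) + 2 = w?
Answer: sqrt(-3405 + 12*sqrt(2)) ≈ 58.207*I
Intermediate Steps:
n(w) = -2 + w
u(T) = T**(3/2)
M = -6
l(d) = 6*(-2 + d)**(3/2) (l(d) = ((-2 + d)**(3/2)*(-6))*(4 - 5) = -6*(-2 + d)**(3/2)*(-1) = 6*(-2 + d)**(3/2))
sqrt(l(R(2)) - 3405) = sqrt(6*(-2 + 2**2)**(3/2) - 3405) = sqrt(6*(-2 + 4)**(3/2) - 3405) = sqrt(6*2**(3/2) - 3405) = sqrt(6*(2*sqrt(2)) - 3405) = sqrt(12*sqrt(2) - 3405) = sqrt(-3405 + 12*sqrt(2))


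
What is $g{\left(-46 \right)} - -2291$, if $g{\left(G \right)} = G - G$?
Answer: $2291$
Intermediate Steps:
$g{\left(G \right)} = 0$
$g{\left(-46 \right)} - -2291 = 0 - -2291 = 0 + 2291 = 2291$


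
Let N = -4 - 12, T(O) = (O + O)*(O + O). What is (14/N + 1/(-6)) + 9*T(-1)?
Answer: 839/24 ≈ 34.958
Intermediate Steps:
T(O) = 4*O**2 (T(O) = (2*O)*(2*O) = 4*O**2)
N = -16
(14/N + 1/(-6)) + 9*T(-1) = (14/(-16) + 1/(-6)) + 9*(4*(-1)**2) = (14*(-1/16) + 1*(-1/6)) + 9*(4*1) = (-7/8 - 1/6) + 9*4 = -25/24 + 36 = 839/24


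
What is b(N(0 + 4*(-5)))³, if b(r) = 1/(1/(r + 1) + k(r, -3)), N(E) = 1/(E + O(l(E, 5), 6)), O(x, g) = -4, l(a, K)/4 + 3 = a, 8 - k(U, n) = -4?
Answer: 12167/27000000 ≈ 0.00045063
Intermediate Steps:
k(U, n) = 12 (k(U, n) = 8 - 1*(-4) = 8 + 4 = 12)
l(a, K) = -12 + 4*a
N(E) = 1/(-4 + E) (N(E) = 1/(E - 4) = 1/(-4 + E))
b(r) = 1/(12 + 1/(1 + r)) (b(r) = 1/(1/(r + 1) + 12) = 1/(1/(1 + r) + 12) = 1/(12 + 1/(1 + r)))
b(N(0 + 4*(-5)))³ = ((1 + 1/(-4 + (0 + 4*(-5))))/(13 + 12/(-4 + (0 + 4*(-5)))))³ = ((1 + 1/(-4 + (0 - 20)))/(13 + 12/(-4 + (0 - 20))))³ = ((1 + 1/(-4 - 20))/(13 + 12/(-4 - 20)))³ = ((1 + 1/(-24))/(13 + 12/(-24)))³ = ((1 - 1/24)/(13 + 12*(-1/24)))³ = ((23/24)/(13 - ½))³ = ((23/24)/(25/2))³ = ((2/25)*(23/24))³ = (23/300)³ = 12167/27000000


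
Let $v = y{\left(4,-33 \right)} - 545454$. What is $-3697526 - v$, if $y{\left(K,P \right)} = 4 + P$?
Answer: $-3152043$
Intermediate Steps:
$v = -545483$ ($v = \left(4 - 33\right) - 545454 = -29 - 545454 = -545483$)
$-3697526 - v = -3697526 - -545483 = -3697526 + 545483 = -3152043$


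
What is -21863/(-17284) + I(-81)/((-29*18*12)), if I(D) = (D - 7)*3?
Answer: 203323/155556 ≈ 1.3071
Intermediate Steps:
I(D) = -21 + 3*D (I(D) = (-7 + D)*3 = -21 + 3*D)
-21863/(-17284) + I(-81)/((-29*18*12)) = -21863/(-17284) + (-21 + 3*(-81))/((-29*18*12)) = -21863*(-1/17284) + (-21 - 243)/((-522*12)) = 21863/17284 - 264/(-6264) = 21863/17284 - 264*(-1/6264) = 21863/17284 + 11/261 = 203323/155556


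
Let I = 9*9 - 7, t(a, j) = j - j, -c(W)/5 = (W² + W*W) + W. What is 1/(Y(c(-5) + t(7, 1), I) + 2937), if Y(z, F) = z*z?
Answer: 1/53562 ≈ 1.8670e-5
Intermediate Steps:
c(W) = -10*W² - 5*W (c(W) = -5*((W² + W*W) + W) = -5*((W² + W²) + W) = -5*(2*W² + W) = -5*(W + 2*W²) = -10*W² - 5*W)
t(a, j) = 0
I = 74 (I = 81 - 7 = 74)
Y(z, F) = z²
1/(Y(c(-5) + t(7, 1), I) + 2937) = 1/((-5*(-5)*(1 + 2*(-5)) + 0)² + 2937) = 1/((-5*(-5)*(1 - 10) + 0)² + 2937) = 1/((-5*(-5)*(-9) + 0)² + 2937) = 1/((-225 + 0)² + 2937) = 1/((-225)² + 2937) = 1/(50625 + 2937) = 1/53562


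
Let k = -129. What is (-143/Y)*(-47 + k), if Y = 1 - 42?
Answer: -25168/41 ≈ -613.85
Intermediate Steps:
Y = -41
(-143/Y)*(-47 + k) = (-143/(-41))*(-47 - 129) = -143*(-1/41)*(-176) = (143/41)*(-176) = -25168/41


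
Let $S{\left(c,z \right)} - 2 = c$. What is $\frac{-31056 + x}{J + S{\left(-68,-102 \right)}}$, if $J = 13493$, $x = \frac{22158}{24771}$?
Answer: $- \frac{256422006}{110866739} \approx -2.3129$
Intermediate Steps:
$x = \frac{7386}{8257}$ ($x = 22158 \cdot \frac{1}{24771} = \frac{7386}{8257} \approx 0.89451$)
$S{\left(c,z \right)} = 2 + c$
$\frac{-31056 + x}{J + S{\left(-68,-102 \right)}} = \frac{-31056 + \frac{7386}{8257}}{13493 + \left(2 - 68\right)} = - \frac{256422006}{8257 \left(13493 - 66\right)} = - \frac{256422006}{8257 \cdot 13427} = \left(- \frac{256422006}{8257}\right) \frac{1}{13427} = - \frac{256422006}{110866739}$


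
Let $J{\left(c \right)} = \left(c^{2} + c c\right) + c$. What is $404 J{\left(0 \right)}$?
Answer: $0$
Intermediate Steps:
$J{\left(c \right)} = c + 2 c^{2}$ ($J{\left(c \right)} = \left(c^{2} + c^{2}\right) + c = 2 c^{2} + c = c + 2 c^{2}$)
$404 J{\left(0 \right)} = 404 \cdot 0 \left(1 + 2 \cdot 0\right) = 404 \cdot 0 \left(1 + 0\right) = 404 \cdot 0 \cdot 1 = 404 \cdot 0 = 0$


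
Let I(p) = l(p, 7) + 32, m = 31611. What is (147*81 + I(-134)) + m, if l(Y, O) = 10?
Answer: 43560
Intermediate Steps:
I(p) = 42 (I(p) = 10 + 32 = 42)
(147*81 + I(-134)) + m = (147*81 + 42) + 31611 = (11907 + 42) + 31611 = 11949 + 31611 = 43560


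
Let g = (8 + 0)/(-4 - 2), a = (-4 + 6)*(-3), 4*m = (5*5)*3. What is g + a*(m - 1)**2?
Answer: -45401/24 ≈ -1891.7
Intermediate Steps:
m = 75/4 (m = ((5*5)*3)/4 = (25*3)/4 = (1/4)*75 = 75/4 ≈ 18.750)
a = -6 (a = 2*(-3) = -6)
g = -4/3 (g = 8/(-6) = 8*(-1/6) = -4/3 ≈ -1.3333)
g + a*(m - 1)**2 = -4/3 - 6*(75/4 - 1)**2 = -4/3 - 6*(71/4)**2 = -4/3 - 6*5041/16 = -4/3 - 15123/8 = -45401/24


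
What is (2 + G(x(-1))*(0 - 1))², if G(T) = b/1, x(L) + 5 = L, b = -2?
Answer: 16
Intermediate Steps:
x(L) = -5 + L
G(T) = -2 (G(T) = -2/1 = -2*1 = -2)
(2 + G(x(-1))*(0 - 1))² = (2 - 2*(0 - 1))² = (2 - 2*(-1))² = (2 + 2)² = 4² = 16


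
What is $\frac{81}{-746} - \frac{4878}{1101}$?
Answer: $- \frac{1242723}{273782} \approx -4.5391$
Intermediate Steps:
$\frac{81}{-746} - \frac{4878}{1101} = 81 \left(- \frac{1}{746}\right) - \frac{1626}{367} = - \frac{81}{746} - \frac{1626}{367} = - \frac{1242723}{273782}$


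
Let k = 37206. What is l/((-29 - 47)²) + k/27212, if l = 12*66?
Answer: 3694590/2455883 ≈ 1.5044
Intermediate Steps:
l = 792
l/((-29 - 47)²) + k/27212 = 792/((-29 - 47)²) + 37206/27212 = 792/((-76)²) + 37206*(1/27212) = 792/5776 + 18603/13606 = 792*(1/5776) + 18603/13606 = 99/722 + 18603/13606 = 3694590/2455883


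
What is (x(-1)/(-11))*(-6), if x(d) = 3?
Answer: 18/11 ≈ 1.6364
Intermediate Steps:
(x(-1)/(-11))*(-6) = (3/(-11))*(-6) = -1/11*3*(-6) = -3/11*(-6) = 18/11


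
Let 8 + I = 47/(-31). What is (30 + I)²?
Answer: 403225/961 ≈ 419.59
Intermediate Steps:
I = -295/31 (I = -8 + 47/(-31) = -8 + 47*(-1/31) = -8 - 47/31 = -295/31 ≈ -9.5161)
(30 + I)² = (30 - 295/31)² = (635/31)² = 403225/961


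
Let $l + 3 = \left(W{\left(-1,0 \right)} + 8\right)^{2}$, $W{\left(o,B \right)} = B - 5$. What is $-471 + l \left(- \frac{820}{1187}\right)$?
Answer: $- \frac{563997}{1187} \approx -475.15$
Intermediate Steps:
$W{\left(o,B \right)} = -5 + B$
$l = 6$ ($l = -3 + \left(\left(-5 + 0\right) + 8\right)^{2} = -3 + \left(-5 + 8\right)^{2} = -3 + 3^{2} = -3 + 9 = 6$)
$-471 + l \left(- \frac{820}{1187}\right) = -471 + 6 \left(- \frac{820}{1187}\right) = -471 - \frac{4920}{1187} = - \frac{563997}{1187}$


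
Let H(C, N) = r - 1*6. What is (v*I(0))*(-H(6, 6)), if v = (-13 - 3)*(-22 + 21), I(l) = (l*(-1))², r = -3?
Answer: 0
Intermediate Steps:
H(C, N) = -9 (H(C, N) = -3 - 1*6 = -3 - 6 = -9)
I(l) = l² (I(l) = (-l)² = l²)
v = 16 (v = -16*(-1) = 16)
(v*I(0))*(-H(6, 6)) = (16*0²)*(-1*(-9)) = (16*0)*9 = 0*9 = 0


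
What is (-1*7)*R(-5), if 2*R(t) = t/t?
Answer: -7/2 ≈ -3.5000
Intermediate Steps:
R(t) = ½ (R(t) = (t/t)/2 = (½)*1 = ½)
(-1*7)*R(-5) = -1*7*(½) = -7*½ = -7/2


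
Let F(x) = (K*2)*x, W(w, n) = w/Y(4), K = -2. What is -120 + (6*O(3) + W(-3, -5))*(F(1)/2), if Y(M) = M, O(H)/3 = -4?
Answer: 51/2 ≈ 25.500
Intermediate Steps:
O(H) = -12 (O(H) = 3*(-4) = -12)
W(w, n) = w/4
F(x) = -4*x (F(x) = (-2*2)*x = -4*x)
-120 + (6*O(3) + W(-3, -5))*(F(1)/2) = -120 + (6*(-12) + (¼)*(-3))*(-4*1/2) = -120 + (-72 - ¾)*(-4*½) = -120 - 291/4*(-2) = -120 + 291/2 = 51/2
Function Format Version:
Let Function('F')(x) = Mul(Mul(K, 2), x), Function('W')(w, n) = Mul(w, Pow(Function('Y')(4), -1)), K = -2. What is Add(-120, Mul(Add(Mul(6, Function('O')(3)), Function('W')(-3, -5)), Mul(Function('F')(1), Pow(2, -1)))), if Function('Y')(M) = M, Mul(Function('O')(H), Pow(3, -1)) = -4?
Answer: Rational(51, 2) ≈ 25.500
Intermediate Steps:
Function('O')(H) = -12 (Function('O')(H) = Mul(3, -4) = -12)
Function('W')(w, n) = Mul(Rational(1, 4), w) (Function('W')(w, n) = Mul(w, Pow(4, -1)) = Mul(w, Rational(1, 4)) = Mul(Rational(1, 4), w))
Function('F')(x) = Mul(-4, x) (Function('F')(x) = Mul(Mul(-2, 2), x) = Mul(-4, x))
Add(-120, Mul(Add(Mul(6, Function('O')(3)), Function('W')(-3, -5)), Mul(Function('F')(1), Pow(2, -1)))) = Add(-120, Mul(Add(Mul(6, -12), Mul(Rational(1, 4), -3)), Mul(Mul(-4, 1), Pow(2, -1)))) = Add(-120, Mul(Add(-72, Rational(-3, 4)), Mul(-4, Rational(1, 2)))) = Add(-120, Mul(Rational(-291, 4), -2)) = Add(-120, Rational(291, 2)) = Rational(51, 2)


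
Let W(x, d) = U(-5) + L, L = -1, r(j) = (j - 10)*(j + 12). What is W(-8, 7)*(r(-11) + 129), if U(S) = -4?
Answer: -540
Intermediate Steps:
r(j) = (-10 + j)*(12 + j)
W(x, d) = -5 (W(x, d) = -4 - 1 = -5)
W(-8, 7)*(r(-11) + 129) = -5*((-120 + (-11)² + 2*(-11)) + 129) = -5*((-120 + 121 - 22) + 129) = -5*(-21 + 129) = -5*108 = -540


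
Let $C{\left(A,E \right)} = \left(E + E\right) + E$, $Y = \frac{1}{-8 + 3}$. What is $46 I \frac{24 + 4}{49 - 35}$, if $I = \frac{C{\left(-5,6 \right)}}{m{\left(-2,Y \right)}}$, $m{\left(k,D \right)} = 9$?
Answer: $184$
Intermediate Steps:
$Y = - \frac{1}{5}$ ($Y = \frac{1}{-5} = - \frac{1}{5} \approx -0.2$)
$C{\left(A,E \right)} = 3 E$ ($C{\left(A,E \right)} = 2 E + E = 3 E$)
$I = 2$ ($I = \frac{3 \cdot 6}{9} = 18 \cdot \frac{1}{9} = 2$)
$46 I \frac{24 + 4}{49 - 35} = 46 \cdot 2 \frac{24 + 4}{49 - 35} = 92 \cdot \frac{28}{14} = 92 \cdot 28 \cdot \frac{1}{14} = 92 \cdot 2 = 184$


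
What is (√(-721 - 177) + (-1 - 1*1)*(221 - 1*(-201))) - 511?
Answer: -1355 + I*√898 ≈ -1355.0 + 29.967*I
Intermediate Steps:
(√(-721 - 177) + (-1 - 1*1)*(221 - 1*(-201))) - 511 = (√(-898) + (-1 - 1)*(221 + 201)) - 511 = (I*√898 - 2*422) - 511 = (I*√898 - 844) - 511 = (-844 + I*√898) - 511 = -1355 + I*√898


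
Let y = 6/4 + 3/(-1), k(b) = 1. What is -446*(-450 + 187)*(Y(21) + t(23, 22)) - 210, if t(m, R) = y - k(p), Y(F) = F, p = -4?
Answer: 2169803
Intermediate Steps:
y = -3/2 (y = 6*(¼) + 3*(-1) = 3/2 - 3 = -3/2 ≈ -1.5000)
t(m, R) = -5/2 (t(m, R) = -3/2 - 1*1 = -3/2 - 1 = -5/2)
-446*(-450 + 187)*(Y(21) + t(23, 22)) - 210 = -446*(-450 + 187)*(21 - 5/2) - 210 = -(-117298)*37/2 - 210 = -446*(-9731/2) - 210 = 2170013 - 210 = 2169803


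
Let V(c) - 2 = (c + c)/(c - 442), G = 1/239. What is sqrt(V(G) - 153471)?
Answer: I*sqrt(1712587546303935)/105637 ≈ 391.75*I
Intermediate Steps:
G = 1/239 ≈ 0.0041841
V(c) = 2 + 2*c/(-442 + c) (V(c) = 2 + (c + c)/(c - 442) = 2 + (2*c)/(-442 + c) = 2 + 2*c/(-442 + c))
sqrt(V(G) - 153471) = sqrt(4*(-221 + 1/239)/(-442 + 1/239) - 153471) = sqrt(4*(-52818/239)/(-105637/239) - 153471) = sqrt(4*(-239/105637)*(-52818/239) - 153471) = sqrt(211272/105637 - 153471) = sqrt(-16212004755/105637) = I*sqrt(1712587546303935)/105637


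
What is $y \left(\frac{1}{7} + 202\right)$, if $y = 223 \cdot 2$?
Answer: $\frac{631090}{7} \approx 90156.0$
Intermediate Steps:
$y = 446$
$y \left(\frac{1}{7} + 202\right) = 446 \left(\frac{1}{7} + 202\right) = 446 \cdot \frac{1415}{7} = \frac{631090}{7}$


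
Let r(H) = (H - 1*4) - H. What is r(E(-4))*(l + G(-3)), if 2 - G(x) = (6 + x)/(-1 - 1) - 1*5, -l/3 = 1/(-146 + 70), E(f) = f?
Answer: -649/19 ≈ -34.158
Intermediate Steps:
l = 3/76 (l = -3/(-146 + 70) = -3/(-76) = -3*(-1/76) = 3/76 ≈ 0.039474)
r(H) = -4 (r(H) = (H - 4) - H = (-4 + H) - H = -4)
G(x) = 10 + x/2 (G(x) = 2 - ((6 + x)/(-1 - 1) - 1*5) = 2 - ((6 + x)/(-2) - 5) = 2 - ((6 + x)*(-½) - 5) = 2 - ((-3 - x/2) - 5) = 2 - (-8 - x/2) = 2 + (8 + x/2) = 10 + x/2)
r(E(-4))*(l + G(-3)) = -4*(3/76 + (10 + (½)*(-3))) = -4*(3/76 + (10 - 3/2)) = -4*(3/76 + 17/2) = -4*649/76 = -649/19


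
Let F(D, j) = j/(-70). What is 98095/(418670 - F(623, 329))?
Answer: 980950/4186747 ≈ 0.23430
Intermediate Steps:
F(D, j) = -j/70 (F(D, j) = j*(-1/70) = -j/70)
98095/(418670 - F(623, 329)) = 98095/(418670 - (-1)*329/70) = 98095/(418670 - 1*(-47/10)) = 98095/(418670 + 47/10) = 98095/(4186747/10) = 98095*(10/4186747) = 980950/4186747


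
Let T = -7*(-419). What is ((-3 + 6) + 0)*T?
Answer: 8799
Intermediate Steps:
T = 2933
((-3 + 6) + 0)*T = ((-3 + 6) + 0)*2933 = (3 + 0)*2933 = 3*2933 = 8799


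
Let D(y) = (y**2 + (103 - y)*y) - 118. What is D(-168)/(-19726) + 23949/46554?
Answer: 213913627/153054034 ≈ 1.3976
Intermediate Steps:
D(y) = -118 + y**2 + y*(103 - y) (D(y) = (y**2 + y*(103 - y)) - 118 = -118 + y**2 + y*(103 - y))
D(-168)/(-19726) + 23949/46554 = (-118 + 103*(-168))/(-19726) + 23949/46554 = (-118 - 17304)*(-1/19726) + 23949*(1/46554) = -17422*(-1/19726) + 7983/15518 = 8711/9863 + 7983/15518 = 213913627/153054034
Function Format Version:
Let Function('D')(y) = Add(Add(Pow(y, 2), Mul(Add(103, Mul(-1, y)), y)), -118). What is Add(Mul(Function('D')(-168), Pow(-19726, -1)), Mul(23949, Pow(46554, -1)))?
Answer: Rational(213913627, 153054034) ≈ 1.3976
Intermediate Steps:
Function('D')(y) = Add(-118, Pow(y, 2), Mul(y, Add(103, Mul(-1, y)))) (Function('D')(y) = Add(Add(Pow(y, 2), Mul(y, Add(103, Mul(-1, y)))), -118) = Add(-118, Pow(y, 2), Mul(y, Add(103, Mul(-1, y)))))
Add(Mul(Function('D')(-168), Pow(-19726, -1)), Mul(23949, Pow(46554, -1))) = Add(Mul(Add(-118, Mul(103, -168)), Pow(-19726, -1)), Mul(23949, Pow(46554, -1))) = Add(Mul(Add(-118, -17304), Rational(-1, 19726)), Mul(23949, Rational(1, 46554))) = Add(Mul(-17422, Rational(-1, 19726)), Rational(7983, 15518)) = Add(Rational(8711, 9863), Rational(7983, 15518)) = Rational(213913627, 153054034)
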